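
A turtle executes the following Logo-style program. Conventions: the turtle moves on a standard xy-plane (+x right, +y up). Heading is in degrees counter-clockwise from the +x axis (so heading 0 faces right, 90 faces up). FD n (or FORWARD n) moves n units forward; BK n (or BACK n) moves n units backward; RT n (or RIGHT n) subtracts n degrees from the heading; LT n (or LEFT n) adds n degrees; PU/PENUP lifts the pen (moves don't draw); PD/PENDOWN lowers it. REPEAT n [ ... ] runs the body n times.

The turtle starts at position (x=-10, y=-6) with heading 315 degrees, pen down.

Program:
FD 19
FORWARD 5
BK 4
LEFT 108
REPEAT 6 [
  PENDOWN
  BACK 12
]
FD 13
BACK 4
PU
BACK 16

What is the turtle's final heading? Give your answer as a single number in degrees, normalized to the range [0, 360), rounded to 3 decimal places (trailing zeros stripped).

Answer: 63

Derivation:
Executing turtle program step by step:
Start: pos=(-10,-6), heading=315, pen down
FD 19: (-10,-6) -> (3.435,-19.435) [heading=315, draw]
FD 5: (3.435,-19.435) -> (6.971,-22.971) [heading=315, draw]
BK 4: (6.971,-22.971) -> (4.142,-20.142) [heading=315, draw]
LT 108: heading 315 -> 63
REPEAT 6 [
  -- iteration 1/6 --
  PD: pen down
  BK 12: (4.142,-20.142) -> (-1.306,-30.834) [heading=63, draw]
  -- iteration 2/6 --
  PD: pen down
  BK 12: (-1.306,-30.834) -> (-6.754,-41.526) [heading=63, draw]
  -- iteration 3/6 --
  PD: pen down
  BK 12: (-6.754,-41.526) -> (-12.202,-52.218) [heading=63, draw]
  -- iteration 4/6 --
  PD: pen down
  BK 12: (-12.202,-52.218) -> (-17.649,-62.91) [heading=63, draw]
  -- iteration 5/6 --
  PD: pen down
  BK 12: (-17.649,-62.91) -> (-23.097,-73.603) [heading=63, draw]
  -- iteration 6/6 --
  PD: pen down
  BK 12: (-23.097,-73.603) -> (-28.545,-84.295) [heading=63, draw]
]
FD 13: (-28.545,-84.295) -> (-22.643,-72.712) [heading=63, draw]
BK 4: (-22.643,-72.712) -> (-24.459,-76.276) [heading=63, draw]
PU: pen up
BK 16: (-24.459,-76.276) -> (-31.723,-90.532) [heading=63, move]
Final: pos=(-31.723,-90.532), heading=63, 11 segment(s) drawn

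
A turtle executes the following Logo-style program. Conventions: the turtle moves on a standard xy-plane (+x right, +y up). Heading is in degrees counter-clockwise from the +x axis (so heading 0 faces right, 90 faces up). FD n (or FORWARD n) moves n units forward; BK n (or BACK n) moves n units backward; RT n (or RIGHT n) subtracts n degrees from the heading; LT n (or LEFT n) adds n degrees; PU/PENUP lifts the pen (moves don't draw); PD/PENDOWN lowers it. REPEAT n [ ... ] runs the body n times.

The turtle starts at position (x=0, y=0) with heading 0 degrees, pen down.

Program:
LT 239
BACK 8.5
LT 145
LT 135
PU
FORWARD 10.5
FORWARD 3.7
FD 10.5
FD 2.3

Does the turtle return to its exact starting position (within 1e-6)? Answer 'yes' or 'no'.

Answer: no

Derivation:
Executing turtle program step by step:
Start: pos=(0,0), heading=0, pen down
LT 239: heading 0 -> 239
BK 8.5: (0,0) -> (4.378,7.286) [heading=239, draw]
LT 145: heading 239 -> 24
LT 135: heading 24 -> 159
PU: pen up
FD 10.5: (4.378,7.286) -> (-5.425,11.049) [heading=159, move]
FD 3.7: (-5.425,11.049) -> (-8.879,12.375) [heading=159, move]
FD 10.5: (-8.879,12.375) -> (-18.682,16.138) [heading=159, move]
FD 2.3: (-18.682,16.138) -> (-20.829,16.962) [heading=159, move]
Final: pos=(-20.829,16.962), heading=159, 1 segment(s) drawn

Start position: (0, 0)
Final position: (-20.829, 16.962)
Distance = 26.862; >= 1e-6 -> NOT closed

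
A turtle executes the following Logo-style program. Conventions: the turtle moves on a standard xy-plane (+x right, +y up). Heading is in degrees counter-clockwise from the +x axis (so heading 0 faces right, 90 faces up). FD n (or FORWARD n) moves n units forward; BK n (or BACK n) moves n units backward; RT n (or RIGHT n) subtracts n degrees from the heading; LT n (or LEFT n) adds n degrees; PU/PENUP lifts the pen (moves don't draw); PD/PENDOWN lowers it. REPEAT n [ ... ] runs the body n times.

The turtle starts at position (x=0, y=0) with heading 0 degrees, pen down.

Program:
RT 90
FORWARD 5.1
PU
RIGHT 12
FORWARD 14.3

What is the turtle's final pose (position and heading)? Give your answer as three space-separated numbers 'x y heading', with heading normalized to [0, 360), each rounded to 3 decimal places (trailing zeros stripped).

Answer: -2.973 -19.088 258

Derivation:
Executing turtle program step by step:
Start: pos=(0,0), heading=0, pen down
RT 90: heading 0 -> 270
FD 5.1: (0,0) -> (0,-5.1) [heading=270, draw]
PU: pen up
RT 12: heading 270 -> 258
FD 14.3: (0,-5.1) -> (-2.973,-19.088) [heading=258, move]
Final: pos=(-2.973,-19.088), heading=258, 1 segment(s) drawn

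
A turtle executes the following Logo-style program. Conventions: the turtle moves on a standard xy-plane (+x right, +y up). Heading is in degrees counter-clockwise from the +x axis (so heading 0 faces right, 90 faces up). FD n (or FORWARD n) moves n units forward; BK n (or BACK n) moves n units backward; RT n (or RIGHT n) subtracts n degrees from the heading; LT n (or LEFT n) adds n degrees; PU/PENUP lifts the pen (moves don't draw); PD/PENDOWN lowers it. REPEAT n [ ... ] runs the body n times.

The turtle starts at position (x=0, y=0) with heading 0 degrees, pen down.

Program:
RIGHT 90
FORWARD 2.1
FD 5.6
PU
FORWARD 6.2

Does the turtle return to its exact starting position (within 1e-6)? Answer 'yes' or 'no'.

Answer: no

Derivation:
Executing turtle program step by step:
Start: pos=(0,0), heading=0, pen down
RT 90: heading 0 -> 270
FD 2.1: (0,0) -> (0,-2.1) [heading=270, draw]
FD 5.6: (0,-2.1) -> (0,-7.7) [heading=270, draw]
PU: pen up
FD 6.2: (0,-7.7) -> (0,-13.9) [heading=270, move]
Final: pos=(0,-13.9), heading=270, 2 segment(s) drawn

Start position: (0, 0)
Final position: (0, -13.9)
Distance = 13.9; >= 1e-6 -> NOT closed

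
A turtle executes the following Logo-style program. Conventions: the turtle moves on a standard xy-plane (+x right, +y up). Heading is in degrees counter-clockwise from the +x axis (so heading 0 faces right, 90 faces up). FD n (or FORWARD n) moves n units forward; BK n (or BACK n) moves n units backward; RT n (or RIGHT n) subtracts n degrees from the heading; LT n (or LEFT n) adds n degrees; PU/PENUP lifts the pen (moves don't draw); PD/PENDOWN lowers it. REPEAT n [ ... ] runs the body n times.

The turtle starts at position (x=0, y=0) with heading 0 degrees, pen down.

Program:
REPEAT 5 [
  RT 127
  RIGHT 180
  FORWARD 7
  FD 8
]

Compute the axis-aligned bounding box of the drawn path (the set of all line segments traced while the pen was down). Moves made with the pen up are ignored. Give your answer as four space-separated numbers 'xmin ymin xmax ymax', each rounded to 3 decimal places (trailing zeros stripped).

Answer: -23.139 0 9.027 31.774

Derivation:
Executing turtle program step by step:
Start: pos=(0,0), heading=0, pen down
REPEAT 5 [
  -- iteration 1/5 --
  RT 127: heading 0 -> 233
  RT 180: heading 233 -> 53
  FD 7: (0,0) -> (4.213,5.59) [heading=53, draw]
  FD 8: (4.213,5.59) -> (9.027,11.98) [heading=53, draw]
  -- iteration 2/5 --
  RT 127: heading 53 -> 286
  RT 180: heading 286 -> 106
  FD 7: (9.027,11.98) -> (7.098,18.708) [heading=106, draw]
  FD 8: (7.098,18.708) -> (4.893,26.398) [heading=106, draw]
  -- iteration 3/5 --
  RT 127: heading 106 -> 339
  RT 180: heading 339 -> 159
  FD 7: (4.893,26.398) -> (-1.642,28.907) [heading=159, draw]
  FD 8: (-1.642,28.907) -> (-9.111,31.774) [heading=159, draw]
  -- iteration 4/5 --
  RT 127: heading 159 -> 32
  RT 180: heading 32 -> 212
  FD 7: (-9.111,31.774) -> (-15.047,28.065) [heading=212, draw]
  FD 8: (-15.047,28.065) -> (-21.832,23.825) [heading=212, draw]
  -- iteration 5/5 --
  RT 127: heading 212 -> 85
  RT 180: heading 85 -> 265
  FD 7: (-21.832,23.825) -> (-22.442,16.852) [heading=265, draw]
  FD 8: (-22.442,16.852) -> (-23.139,8.882) [heading=265, draw]
]
Final: pos=(-23.139,8.882), heading=265, 10 segment(s) drawn

Segment endpoints: x in {-23.139, -22.442, -21.832, -15.047, -9.111, -1.642, 0, 4.213, 4.893, 7.098, 9.027}, y in {0, 5.59, 8.882, 11.98, 16.852, 18.708, 23.825, 26.398, 28.065, 28.907, 31.774}
xmin=-23.139, ymin=0, xmax=9.027, ymax=31.774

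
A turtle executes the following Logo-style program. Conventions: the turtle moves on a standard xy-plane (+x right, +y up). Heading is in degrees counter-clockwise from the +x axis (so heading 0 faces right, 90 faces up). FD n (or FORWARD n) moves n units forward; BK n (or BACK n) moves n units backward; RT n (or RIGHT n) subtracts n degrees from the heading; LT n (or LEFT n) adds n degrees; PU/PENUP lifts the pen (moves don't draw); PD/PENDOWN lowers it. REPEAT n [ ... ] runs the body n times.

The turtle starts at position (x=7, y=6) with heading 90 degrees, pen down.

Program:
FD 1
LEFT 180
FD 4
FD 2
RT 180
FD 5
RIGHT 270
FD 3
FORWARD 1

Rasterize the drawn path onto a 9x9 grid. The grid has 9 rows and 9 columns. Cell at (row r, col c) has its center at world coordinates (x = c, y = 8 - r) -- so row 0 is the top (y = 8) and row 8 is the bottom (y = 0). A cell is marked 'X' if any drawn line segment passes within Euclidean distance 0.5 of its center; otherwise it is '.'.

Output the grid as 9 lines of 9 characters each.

Segment 0: (7,6) -> (7,7)
Segment 1: (7,7) -> (7,3)
Segment 2: (7,3) -> (7,1)
Segment 3: (7,1) -> (7,6)
Segment 4: (7,6) -> (4,6)
Segment 5: (4,6) -> (3,6)

Answer: .........
.......X.
...XXXXX.
.......X.
.......X.
.......X.
.......X.
.......X.
.........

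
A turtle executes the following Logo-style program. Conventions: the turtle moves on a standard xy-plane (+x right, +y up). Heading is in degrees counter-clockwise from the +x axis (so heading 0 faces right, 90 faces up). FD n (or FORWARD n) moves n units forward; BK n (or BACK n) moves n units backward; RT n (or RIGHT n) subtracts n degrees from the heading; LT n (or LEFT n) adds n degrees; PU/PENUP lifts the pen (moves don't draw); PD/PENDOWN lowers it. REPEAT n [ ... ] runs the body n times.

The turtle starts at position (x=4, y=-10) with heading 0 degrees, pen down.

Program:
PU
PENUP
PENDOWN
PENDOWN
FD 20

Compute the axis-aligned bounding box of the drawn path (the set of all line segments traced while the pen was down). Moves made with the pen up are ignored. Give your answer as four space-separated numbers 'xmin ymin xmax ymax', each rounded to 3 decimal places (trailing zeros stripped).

Answer: 4 -10 24 -10

Derivation:
Executing turtle program step by step:
Start: pos=(4,-10), heading=0, pen down
PU: pen up
PU: pen up
PD: pen down
PD: pen down
FD 20: (4,-10) -> (24,-10) [heading=0, draw]
Final: pos=(24,-10), heading=0, 1 segment(s) drawn

Segment endpoints: x in {4, 24}, y in {-10}
xmin=4, ymin=-10, xmax=24, ymax=-10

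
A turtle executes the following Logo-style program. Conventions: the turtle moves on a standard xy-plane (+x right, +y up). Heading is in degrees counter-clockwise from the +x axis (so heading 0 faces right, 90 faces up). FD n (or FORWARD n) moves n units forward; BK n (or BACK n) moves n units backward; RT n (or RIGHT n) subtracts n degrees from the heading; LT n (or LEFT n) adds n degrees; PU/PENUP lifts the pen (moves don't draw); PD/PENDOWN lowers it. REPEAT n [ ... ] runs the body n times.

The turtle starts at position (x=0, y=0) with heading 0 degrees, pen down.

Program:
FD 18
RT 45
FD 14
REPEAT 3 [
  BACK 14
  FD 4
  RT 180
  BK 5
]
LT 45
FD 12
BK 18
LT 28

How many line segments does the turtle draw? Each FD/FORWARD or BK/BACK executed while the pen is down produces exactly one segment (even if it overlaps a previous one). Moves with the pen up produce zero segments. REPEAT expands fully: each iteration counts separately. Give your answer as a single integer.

Answer: 13

Derivation:
Executing turtle program step by step:
Start: pos=(0,0), heading=0, pen down
FD 18: (0,0) -> (18,0) [heading=0, draw]
RT 45: heading 0 -> 315
FD 14: (18,0) -> (27.899,-9.899) [heading=315, draw]
REPEAT 3 [
  -- iteration 1/3 --
  BK 14: (27.899,-9.899) -> (18,0) [heading=315, draw]
  FD 4: (18,0) -> (20.828,-2.828) [heading=315, draw]
  RT 180: heading 315 -> 135
  BK 5: (20.828,-2.828) -> (24.364,-6.364) [heading=135, draw]
  -- iteration 2/3 --
  BK 14: (24.364,-6.364) -> (34.263,-16.263) [heading=135, draw]
  FD 4: (34.263,-16.263) -> (31.435,-13.435) [heading=135, draw]
  RT 180: heading 135 -> 315
  BK 5: (31.435,-13.435) -> (27.899,-9.899) [heading=315, draw]
  -- iteration 3/3 --
  BK 14: (27.899,-9.899) -> (18,0) [heading=315, draw]
  FD 4: (18,0) -> (20.828,-2.828) [heading=315, draw]
  RT 180: heading 315 -> 135
  BK 5: (20.828,-2.828) -> (24.364,-6.364) [heading=135, draw]
]
LT 45: heading 135 -> 180
FD 12: (24.364,-6.364) -> (12.364,-6.364) [heading=180, draw]
BK 18: (12.364,-6.364) -> (30.364,-6.364) [heading=180, draw]
LT 28: heading 180 -> 208
Final: pos=(30.364,-6.364), heading=208, 13 segment(s) drawn
Segments drawn: 13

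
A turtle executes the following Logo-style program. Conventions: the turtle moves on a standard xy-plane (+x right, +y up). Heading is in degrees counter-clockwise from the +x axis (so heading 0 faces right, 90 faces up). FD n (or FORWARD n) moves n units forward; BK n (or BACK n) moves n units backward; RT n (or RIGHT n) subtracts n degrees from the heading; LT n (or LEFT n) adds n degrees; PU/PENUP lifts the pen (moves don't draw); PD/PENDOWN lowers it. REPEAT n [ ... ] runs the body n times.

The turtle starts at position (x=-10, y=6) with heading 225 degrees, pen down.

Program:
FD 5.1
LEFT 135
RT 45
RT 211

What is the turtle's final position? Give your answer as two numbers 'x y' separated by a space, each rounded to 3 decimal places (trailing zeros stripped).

Answer: -13.606 2.394

Derivation:
Executing turtle program step by step:
Start: pos=(-10,6), heading=225, pen down
FD 5.1: (-10,6) -> (-13.606,2.394) [heading=225, draw]
LT 135: heading 225 -> 0
RT 45: heading 0 -> 315
RT 211: heading 315 -> 104
Final: pos=(-13.606,2.394), heading=104, 1 segment(s) drawn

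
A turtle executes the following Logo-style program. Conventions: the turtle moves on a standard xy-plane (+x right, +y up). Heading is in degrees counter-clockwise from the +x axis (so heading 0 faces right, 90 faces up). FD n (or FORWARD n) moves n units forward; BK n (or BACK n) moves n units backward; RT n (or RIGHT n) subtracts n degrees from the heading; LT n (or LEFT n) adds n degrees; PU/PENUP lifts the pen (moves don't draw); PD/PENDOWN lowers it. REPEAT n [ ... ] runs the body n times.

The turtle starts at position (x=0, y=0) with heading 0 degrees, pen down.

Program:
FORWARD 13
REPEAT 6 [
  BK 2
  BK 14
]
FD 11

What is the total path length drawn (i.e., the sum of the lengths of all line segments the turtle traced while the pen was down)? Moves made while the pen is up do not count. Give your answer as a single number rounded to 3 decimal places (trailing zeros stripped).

Answer: 120

Derivation:
Executing turtle program step by step:
Start: pos=(0,0), heading=0, pen down
FD 13: (0,0) -> (13,0) [heading=0, draw]
REPEAT 6 [
  -- iteration 1/6 --
  BK 2: (13,0) -> (11,0) [heading=0, draw]
  BK 14: (11,0) -> (-3,0) [heading=0, draw]
  -- iteration 2/6 --
  BK 2: (-3,0) -> (-5,0) [heading=0, draw]
  BK 14: (-5,0) -> (-19,0) [heading=0, draw]
  -- iteration 3/6 --
  BK 2: (-19,0) -> (-21,0) [heading=0, draw]
  BK 14: (-21,0) -> (-35,0) [heading=0, draw]
  -- iteration 4/6 --
  BK 2: (-35,0) -> (-37,0) [heading=0, draw]
  BK 14: (-37,0) -> (-51,0) [heading=0, draw]
  -- iteration 5/6 --
  BK 2: (-51,0) -> (-53,0) [heading=0, draw]
  BK 14: (-53,0) -> (-67,0) [heading=0, draw]
  -- iteration 6/6 --
  BK 2: (-67,0) -> (-69,0) [heading=0, draw]
  BK 14: (-69,0) -> (-83,0) [heading=0, draw]
]
FD 11: (-83,0) -> (-72,0) [heading=0, draw]
Final: pos=(-72,0), heading=0, 14 segment(s) drawn

Segment lengths:
  seg 1: (0,0) -> (13,0), length = 13
  seg 2: (13,0) -> (11,0), length = 2
  seg 3: (11,0) -> (-3,0), length = 14
  seg 4: (-3,0) -> (-5,0), length = 2
  seg 5: (-5,0) -> (-19,0), length = 14
  seg 6: (-19,0) -> (-21,0), length = 2
  seg 7: (-21,0) -> (-35,0), length = 14
  seg 8: (-35,0) -> (-37,0), length = 2
  seg 9: (-37,0) -> (-51,0), length = 14
  seg 10: (-51,0) -> (-53,0), length = 2
  seg 11: (-53,0) -> (-67,0), length = 14
  seg 12: (-67,0) -> (-69,0), length = 2
  seg 13: (-69,0) -> (-83,0), length = 14
  seg 14: (-83,0) -> (-72,0), length = 11
Total = 120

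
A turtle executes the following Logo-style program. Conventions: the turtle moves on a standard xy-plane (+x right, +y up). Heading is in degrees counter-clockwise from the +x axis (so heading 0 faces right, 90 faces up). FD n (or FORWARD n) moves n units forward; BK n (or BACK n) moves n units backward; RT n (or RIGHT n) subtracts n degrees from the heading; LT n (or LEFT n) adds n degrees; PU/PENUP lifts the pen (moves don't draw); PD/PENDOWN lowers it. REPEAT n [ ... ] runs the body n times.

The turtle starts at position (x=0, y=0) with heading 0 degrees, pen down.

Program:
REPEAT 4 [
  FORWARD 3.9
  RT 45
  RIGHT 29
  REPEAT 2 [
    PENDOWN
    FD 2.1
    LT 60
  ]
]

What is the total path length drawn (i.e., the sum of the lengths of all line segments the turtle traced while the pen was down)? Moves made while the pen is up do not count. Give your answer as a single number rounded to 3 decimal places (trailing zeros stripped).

Answer: 32.4

Derivation:
Executing turtle program step by step:
Start: pos=(0,0), heading=0, pen down
REPEAT 4 [
  -- iteration 1/4 --
  FD 3.9: (0,0) -> (3.9,0) [heading=0, draw]
  RT 45: heading 0 -> 315
  RT 29: heading 315 -> 286
  REPEAT 2 [
    -- iteration 1/2 --
    PD: pen down
    FD 2.1: (3.9,0) -> (4.479,-2.019) [heading=286, draw]
    LT 60: heading 286 -> 346
    -- iteration 2/2 --
    PD: pen down
    FD 2.1: (4.479,-2.019) -> (6.516,-2.527) [heading=346, draw]
    LT 60: heading 346 -> 46
  ]
  -- iteration 2/4 --
  FD 3.9: (6.516,-2.527) -> (9.226,0.279) [heading=46, draw]
  RT 45: heading 46 -> 1
  RT 29: heading 1 -> 332
  REPEAT 2 [
    -- iteration 1/2 --
    PD: pen down
    FD 2.1: (9.226,0.279) -> (11.08,-0.707) [heading=332, draw]
    LT 60: heading 332 -> 32
    -- iteration 2/2 --
    PD: pen down
    FD 2.1: (11.08,-0.707) -> (12.861,0.406) [heading=32, draw]
    LT 60: heading 32 -> 92
  ]
  -- iteration 3/4 --
  FD 3.9: (12.861,0.406) -> (12.725,4.303) [heading=92, draw]
  RT 45: heading 92 -> 47
  RT 29: heading 47 -> 18
  REPEAT 2 [
    -- iteration 1/2 --
    PD: pen down
    FD 2.1: (12.725,4.303) -> (14.722,4.952) [heading=18, draw]
    LT 60: heading 18 -> 78
    -- iteration 2/2 --
    PD: pen down
    FD 2.1: (14.722,4.952) -> (15.158,7.006) [heading=78, draw]
    LT 60: heading 78 -> 138
  ]
  -- iteration 4/4 --
  FD 3.9: (15.158,7.006) -> (12.26,9.616) [heading=138, draw]
  RT 45: heading 138 -> 93
  RT 29: heading 93 -> 64
  REPEAT 2 [
    -- iteration 1/2 --
    PD: pen down
    FD 2.1: (12.26,9.616) -> (13.181,11.503) [heading=64, draw]
    LT 60: heading 64 -> 124
    -- iteration 2/2 --
    PD: pen down
    FD 2.1: (13.181,11.503) -> (12.006,13.244) [heading=124, draw]
    LT 60: heading 124 -> 184
  ]
]
Final: pos=(12.006,13.244), heading=184, 12 segment(s) drawn

Segment lengths:
  seg 1: (0,0) -> (3.9,0), length = 3.9
  seg 2: (3.9,0) -> (4.479,-2.019), length = 2.1
  seg 3: (4.479,-2.019) -> (6.516,-2.527), length = 2.1
  seg 4: (6.516,-2.527) -> (9.226,0.279), length = 3.9
  seg 5: (9.226,0.279) -> (11.08,-0.707), length = 2.1
  seg 6: (11.08,-0.707) -> (12.861,0.406), length = 2.1
  seg 7: (12.861,0.406) -> (12.725,4.303), length = 3.9
  seg 8: (12.725,4.303) -> (14.722,4.952), length = 2.1
  seg 9: (14.722,4.952) -> (15.158,7.006), length = 2.1
  seg 10: (15.158,7.006) -> (12.26,9.616), length = 3.9
  seg 11: (12.26,9.616) -> (13.181,11.503), length = 2.1
  seg 12: (13.181,11.503) -> (12.006,13.244), length = 2.1
Total = 32.4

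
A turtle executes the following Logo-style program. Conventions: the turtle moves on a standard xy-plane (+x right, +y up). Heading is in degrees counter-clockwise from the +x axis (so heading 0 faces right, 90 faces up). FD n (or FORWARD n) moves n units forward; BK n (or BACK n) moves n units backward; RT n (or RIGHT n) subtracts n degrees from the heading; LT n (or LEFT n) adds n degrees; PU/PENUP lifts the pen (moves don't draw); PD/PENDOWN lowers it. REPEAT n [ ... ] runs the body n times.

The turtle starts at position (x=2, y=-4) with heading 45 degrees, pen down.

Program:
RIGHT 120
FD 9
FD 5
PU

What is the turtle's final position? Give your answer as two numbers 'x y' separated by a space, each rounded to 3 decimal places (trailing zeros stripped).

Answer: 5.623 -17.523

Derivation:
Executing turtle program step by step:
Start: pos=(2,-4), heading=45, pen down
RT 120: heading 45 -> 285
FD 9: (2,-4) -> (4.329,-12.693) [heading=285, draw]
FD 5: (4.329,-12.693) -> (5.623,-17.523) [heading=285, draw]
PU: pen up
Final: pos=(5.623,-17.523), heading=285, 2 segment(s) drawn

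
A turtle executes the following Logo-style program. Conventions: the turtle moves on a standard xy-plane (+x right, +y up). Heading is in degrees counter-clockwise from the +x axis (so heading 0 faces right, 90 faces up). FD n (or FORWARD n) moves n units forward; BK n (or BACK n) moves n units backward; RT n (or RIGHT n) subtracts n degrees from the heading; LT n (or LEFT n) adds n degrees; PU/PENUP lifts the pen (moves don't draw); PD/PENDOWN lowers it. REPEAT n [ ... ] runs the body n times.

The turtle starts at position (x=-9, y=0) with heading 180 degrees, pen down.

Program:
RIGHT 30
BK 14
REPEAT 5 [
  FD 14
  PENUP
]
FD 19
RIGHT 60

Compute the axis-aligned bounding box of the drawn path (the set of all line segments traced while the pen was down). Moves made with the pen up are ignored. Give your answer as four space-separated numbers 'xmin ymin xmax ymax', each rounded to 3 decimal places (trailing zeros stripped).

Executing turtle program step by step:
Start: pos=(-9,0), heading=180, pen down
RT 30: heading 180 -> 150
BK 14: (-9,0) -> (3.124,-7) [heading=150, draw]
REPEAT 5 [
  -- iteration 1/5 --
  FD 14: (3.124,-7) -> (-9,0) [heading=150, draw]
  PU: pen up
  -- iteration 2/5 --
  FD 14: (-9,0) -> (-21.124,7) [heading=150, move]
  PU: pen up
  -- iteration 3/5 --
  FD 14: (-21.124,7) -> (-33.249,14) [heading=150, move]
  PU: pen up
  -- iteration 4/5 --
  FD 14: (-33.249,14) -> (-45.373,21) [heading=150, move]
  PU: pen up
  -- iteration 5/5 --
  FD 14: (-45.373,21) -> (-57.497,28) [heading=150, move]
  PU: pen up
]
FD 19: (-57.497,28) -> (-73.952,37.5) [heading=150, move]
RT 60: heading 150 -> 90
Final: pos=(-73.952,37.5), heading=90, 2 segment(s) drawn

Segment endpoints: x in {-9, 3.124}, y in {-7, 0}
xmin=-9, ymin=-7, xmax=3.124, ymax=0

Answer: -9 -7 3.124 0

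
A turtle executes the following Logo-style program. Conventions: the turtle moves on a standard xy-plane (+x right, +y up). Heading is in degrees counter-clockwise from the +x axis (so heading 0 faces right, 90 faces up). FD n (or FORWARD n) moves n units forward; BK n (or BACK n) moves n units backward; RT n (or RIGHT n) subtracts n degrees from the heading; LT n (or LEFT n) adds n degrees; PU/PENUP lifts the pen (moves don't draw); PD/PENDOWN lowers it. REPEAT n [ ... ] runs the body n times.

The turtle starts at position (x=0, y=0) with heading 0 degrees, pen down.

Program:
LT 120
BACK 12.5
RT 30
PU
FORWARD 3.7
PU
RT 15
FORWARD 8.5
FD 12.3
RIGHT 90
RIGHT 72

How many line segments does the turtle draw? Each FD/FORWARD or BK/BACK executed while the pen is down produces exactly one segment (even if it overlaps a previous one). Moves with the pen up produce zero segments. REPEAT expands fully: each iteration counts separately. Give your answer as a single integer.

Executing turtle program step by step:
Start: pos=(0,0), heading=0, pen down
LT 120: heading 0 -> 120
BK 12.5: (0,0) -> (6.25,-10.825) [heading=120, draw]
RT 30: heading 120 -> 90
PU: pen up
FD 3.7: (6.25,-10.825) -> (6.25,-7.125) [heading=90, move]
PU: pen up
RT 15: heading 90 -> 75
FD 8.5: (6.25,-7.125) -> (8.45,1.085) [heading=75, move]
FD 12.3: (8.45,1.085) -> (11.633,12.966) [heading=75, move]
RT 90: heading 75 -> 345
RT 72: heading 345 -> 273
Final: pos=(11.633,12.966), heading=273, 1 segment(s) drawn
Segments drawn: 1

Answer: 1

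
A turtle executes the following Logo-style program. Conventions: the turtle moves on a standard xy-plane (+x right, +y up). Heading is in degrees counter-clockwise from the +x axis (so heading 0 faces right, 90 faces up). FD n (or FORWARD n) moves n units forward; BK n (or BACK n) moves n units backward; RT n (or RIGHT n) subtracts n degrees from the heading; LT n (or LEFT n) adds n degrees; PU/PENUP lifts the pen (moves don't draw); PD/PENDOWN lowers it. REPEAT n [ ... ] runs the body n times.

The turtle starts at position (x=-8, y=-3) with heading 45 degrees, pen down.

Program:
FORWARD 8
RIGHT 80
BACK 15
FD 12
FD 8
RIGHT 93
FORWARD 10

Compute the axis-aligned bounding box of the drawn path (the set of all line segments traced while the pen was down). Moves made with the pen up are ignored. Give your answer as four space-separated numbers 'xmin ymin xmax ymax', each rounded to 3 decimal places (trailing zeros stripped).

Executing turtle program step by step:
Start: pos=(-8,-3), heading=45, pen down
FD 8: (-8,-3) -> (-2.343,2.657) [heading=45, draw]
RT 80: heading 45 -> 325
BK 15: (-2.343,2.657) -> (-14.63,11.261) [heading=325, draw]
FD 12: (-14.63,11.261) -> (-4.801,4.378) [heading=325, draw]
FD 8: (-4.801,4.378) -> (1.753,-0.211) [heading=325, draw]
RT 93: heading 325 -> 232
FD 10: (1.753,-0.211) -> (-4.404,-8.091) [heading=232, draw]
Final: pos=(-4.404,-8.091), heading=232, 5 segment(s) drawn

Segment endpoints: x in {-14.63, -8, -4.801, -4.404, -2.343, 1.753}, y in {-8.091, -3, -0.211, 2.657, 4.378, 11.261}
xmin=-14.63, ymin=-8.091, xmax=1.753, ymax=11.261

Answer: -14.63 -8.091 1.753 11.261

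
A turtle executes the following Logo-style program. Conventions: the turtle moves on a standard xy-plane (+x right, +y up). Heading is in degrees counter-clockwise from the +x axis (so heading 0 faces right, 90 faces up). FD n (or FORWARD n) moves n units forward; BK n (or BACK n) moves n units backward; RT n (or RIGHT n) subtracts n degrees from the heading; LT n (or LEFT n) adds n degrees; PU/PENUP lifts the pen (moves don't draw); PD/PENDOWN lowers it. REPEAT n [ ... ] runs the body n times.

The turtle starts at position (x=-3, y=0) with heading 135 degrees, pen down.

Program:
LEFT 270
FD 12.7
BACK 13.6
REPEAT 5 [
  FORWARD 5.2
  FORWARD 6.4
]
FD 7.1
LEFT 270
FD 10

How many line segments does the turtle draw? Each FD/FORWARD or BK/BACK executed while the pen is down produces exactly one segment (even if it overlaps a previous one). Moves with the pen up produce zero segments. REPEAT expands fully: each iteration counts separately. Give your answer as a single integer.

Answer: 14

Derivation:
Executing turtle program step by step:
Start: pos=(-3,0), heading=135, pen down
LT 270: heading 135 -> 45
FD 12.7: (-3,0) -> (5.98,8.98) [heading=45, draw]
BK 13.6: (5.98,8.98) -> (-3.636,-0.636) [heading=45, draw]
REPEAT 5 [
  -- iteration 1/5 --
  FD 5.2: (-3.636,-0.636) -> (0.041,3.041) [heading=45, draw]
  FD 6.4: (0.041,3.041) -> (4.566,7.566) [heading=45, draw]
  -- iteration 2/5 --
  FD 5.2: (4.566,7.566) -> (8.243,11.243) [heading=45, draw]
  FD 6.4: (8.243,11.243) -> (12.768,15.768) [heading=45, draw]
  -- iteration 3/5 --
  FD 5.2: (12.768,15.768) -> (16.445,19.445) [heading=45, draw]
  FD 6.4: (16.445,19.445) -> (20.971,23.971) [heading=45, draw]
  -- iteration 4/5 --
  FD 5.2: (20.971,23.971) -> (24.648,27.648) [heading=45, draw]
  FD 6.4: (24.648,27.648) -> (29.173,32.173) [heading=45, draw]
  -- iteration 5/5 --
  FD 5.2: (29.173,32.173) -> (32.85,35.85) [heading=45, draw]
  FD 6.4: (32.85,35.85) -> (37.376,40.376) [heading=45, draw]
]
FD 7.1: (37.376,40.376) -> (42.396,45.396) [heading=45, draw]
LT 270: heading 45 -> 315
FD 10: (42.396,45.396) -> (49.467,38.325) [heading=315, draw]
Final: pos=(49.467,38.325), heading=315, 14 segment(s) drawn
Segments drawn: 14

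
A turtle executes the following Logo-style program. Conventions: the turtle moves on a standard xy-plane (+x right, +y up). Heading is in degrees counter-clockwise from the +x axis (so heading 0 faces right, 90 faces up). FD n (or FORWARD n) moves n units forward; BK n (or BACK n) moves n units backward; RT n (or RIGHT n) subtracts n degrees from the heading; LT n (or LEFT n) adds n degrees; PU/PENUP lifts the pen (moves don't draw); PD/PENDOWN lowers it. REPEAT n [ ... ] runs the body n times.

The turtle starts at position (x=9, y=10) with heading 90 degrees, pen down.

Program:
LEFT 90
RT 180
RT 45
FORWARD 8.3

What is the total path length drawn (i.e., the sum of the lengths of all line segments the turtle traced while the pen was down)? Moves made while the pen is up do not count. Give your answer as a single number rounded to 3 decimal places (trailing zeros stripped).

Answer: 8.3

Derivation:
Executing turtle program step by step:
Start: pos=(9,10), heading=90, pen down
LT 90: heading 90 -> 180
RT 180: heading 180 -> 0
RT 45: heading 0 -> 315
FD 8.3: (9,10) -> (14.869,4.131) [heading=315, draw]
Final: pos=(14.869,4.131), heading=315, 1 segment(s) drawn

Segment lengths:
  seg 1: (9,10) -> (14.869,4.131), length = 8.3
Total = 8.3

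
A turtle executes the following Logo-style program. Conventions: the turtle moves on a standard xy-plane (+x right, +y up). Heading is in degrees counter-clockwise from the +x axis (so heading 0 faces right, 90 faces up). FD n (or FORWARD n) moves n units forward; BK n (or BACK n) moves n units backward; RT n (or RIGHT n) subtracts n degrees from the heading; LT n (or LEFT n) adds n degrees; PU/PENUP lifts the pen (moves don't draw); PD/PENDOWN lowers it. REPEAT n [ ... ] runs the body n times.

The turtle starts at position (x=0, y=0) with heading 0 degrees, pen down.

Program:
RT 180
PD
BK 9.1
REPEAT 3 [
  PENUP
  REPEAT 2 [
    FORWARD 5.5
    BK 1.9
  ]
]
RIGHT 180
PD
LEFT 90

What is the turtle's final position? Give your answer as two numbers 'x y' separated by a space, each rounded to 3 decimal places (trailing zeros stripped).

Answer: -12.5 0

Derivation:
Executing turtle program step by step:
Start: pos=(0,0), heading=0, pen down
RT 180: heading 0 -> 180
PD: pen down
BK 9.1: (0,0) -> (9.1,0) [heading=180, draw]
REPEAT 3 [
  -- iteration 1/3 --
  PU: pen up
  REPEAT 2 [
    -- iteration 1/2 --
    FD 5.5: (9.1,0) -> (3.6,0) [heading=180, move]
    BK 1.9: (3.6,0) -> (5.5,0) [heading=180, move]
    -- iteration 2/2 --
    FD 5.5: (5.5,0) -> (0,0) [heading=180, move]
    BK 1.9: (0,0) -> (1.9,0) [heading=180, move]
  ]
  -- iteration 2/3 --
  PU: pen up
  REPEAT 2 [
    -- iteration 1/2 --
    FD 5.5: (1.9,0) -> (-3.6,0) [heading=180, move]
    BK 1.9: (-3.6,0) -> (-1.7,0) [heading=180, move]
    -- iteration 2/2 --
    FD 5.5: (-1.7,0) -> (-7.2,0) [heading=180, move]
    BK 1.9: (-7.2,0) -> (-5.3,0) [heading=180, move]
  ]
  -- iteration 3/3 --
  PU: pen up
  REPEAT 2 [
    -- iteration 1/2 --
    FD 5.5: (-5.3,0) -> (-10.8,0) [heading=180, move]
    BK 1.9: (-10.8,0) -> (-8.9,0) [heading=180, move]
    -- iteration 2/2 --
    FD 5.5: (-8.9,0) -> (-14.4,0) [heading=180, move]
    BK 1.9: (-14.4,0) -> (-12.5,0) [heading=180, move]
  ]
]
RT 180: heading 180 -> 0
PD: pen down
LT 90: heading 0 -> 90
Final: pos=(-12.5,0), heading=90, 1 segment(s) drawn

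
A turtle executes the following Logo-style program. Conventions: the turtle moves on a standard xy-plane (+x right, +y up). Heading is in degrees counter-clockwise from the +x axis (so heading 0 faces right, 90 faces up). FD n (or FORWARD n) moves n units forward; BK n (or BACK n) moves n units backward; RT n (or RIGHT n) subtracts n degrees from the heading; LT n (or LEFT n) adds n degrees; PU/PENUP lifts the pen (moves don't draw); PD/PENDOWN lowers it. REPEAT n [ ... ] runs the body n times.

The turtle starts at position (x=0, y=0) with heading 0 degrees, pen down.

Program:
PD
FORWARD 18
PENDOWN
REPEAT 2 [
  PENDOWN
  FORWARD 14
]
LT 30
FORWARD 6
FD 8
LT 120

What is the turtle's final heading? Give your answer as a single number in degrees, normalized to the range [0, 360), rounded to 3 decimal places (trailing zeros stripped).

Answer: 150

Derivation:
Executing turtle program step by step:
Start: pos=(0,0), heading=0, pen down
PD: pen down
FD 18: (0,0) -> (18,0) [heading=0, draw]
PD: pen down
REPEAT 2 [
  -- iteration 1/2 --
  PD: pen down
  FD 14: (18,0) -> (32,0) [heading=0, draw]
  -- iteration 2/2 --
  PD: pen down
  FD 14: (32,0) -> (46,0) [heading=0, draw]
]
LT 30: heading 0 -> 30
FD 6: (46,0) -> (51.196,3) [heading=30, draw]
FD 8: (51.196,3) -> (58.124,7) [heading=30, draw]
LT 120: heading 30 -> 150
Final: pos=(58.124,7), heading=150, 5 segment(s) drawn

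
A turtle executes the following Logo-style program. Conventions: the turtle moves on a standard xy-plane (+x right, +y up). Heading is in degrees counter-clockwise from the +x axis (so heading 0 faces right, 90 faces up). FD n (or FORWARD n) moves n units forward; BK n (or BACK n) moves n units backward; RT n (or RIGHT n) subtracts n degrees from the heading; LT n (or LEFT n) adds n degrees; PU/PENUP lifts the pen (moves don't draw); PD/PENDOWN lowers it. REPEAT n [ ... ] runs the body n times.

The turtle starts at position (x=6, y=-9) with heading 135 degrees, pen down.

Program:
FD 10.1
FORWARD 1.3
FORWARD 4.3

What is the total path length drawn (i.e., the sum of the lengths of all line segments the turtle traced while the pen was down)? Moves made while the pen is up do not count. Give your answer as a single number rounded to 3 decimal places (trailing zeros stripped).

Answer: 15.7

Derivation:
Executing turtle program step by step:
Start: pos=(6,-9), heading=135, pen down
FD 10.1: (6,-9) -> (-1.142,-1.858) [heading=135, draw]
FD 1.3: (-1.142,-1.858) -> (-2.061,-0.939) [heading=135, draw]
FD 4.3: (-2.061,-0.939) -> (-5.102,2.102) [heading=135, draw]
Final: pos=(-5.102,2.102), heading=135, 3 segment(s) drawn

Segment lengths:
  seg 1: (6,-9) -> (-1.142,-1.858), length = 10.1
  seg 2: (-1.142,-1.858) -> (-2.061,-0.939), length = 1.3
  seg 3: (-2.061,-0.939) -> (-5.102,2.102), length = 4.3
Total = 15.7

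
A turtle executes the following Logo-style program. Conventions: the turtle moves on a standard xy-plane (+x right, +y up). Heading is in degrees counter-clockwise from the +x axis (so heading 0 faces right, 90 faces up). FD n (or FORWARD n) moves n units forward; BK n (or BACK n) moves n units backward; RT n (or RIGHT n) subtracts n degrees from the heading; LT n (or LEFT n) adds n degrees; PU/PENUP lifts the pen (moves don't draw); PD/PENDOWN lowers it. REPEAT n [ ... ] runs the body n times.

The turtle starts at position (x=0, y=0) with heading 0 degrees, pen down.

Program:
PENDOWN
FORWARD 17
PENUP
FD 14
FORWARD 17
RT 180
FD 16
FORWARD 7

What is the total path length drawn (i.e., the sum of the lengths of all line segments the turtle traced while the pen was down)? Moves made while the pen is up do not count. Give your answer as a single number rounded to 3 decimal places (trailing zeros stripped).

Answer: 17

Derivation:
Executing turtle program step by step:
Start: pos=(0,0), heading=0, pen down
PD: pen down
FD 17: (0,0) -> (17,0) [heading=0, draw]
PU: pen up
FD 14: (17,0) -> (31,0) [heading=0, move]
FD 17: (31,0) -> (48,0) [heading=0, move]
RT 180: heading 0 -> 180
FD 16: (48,0) -> (32,0) [heading=180, move]
FD 7: (32,0) -> (25,0) [heading=180, move]
Final: pos=(25,0), heading=180, 1 segment(s) drawn

Segment lengths:
  seg 1: (0,0) -> (17,0), length = 17
Total = 17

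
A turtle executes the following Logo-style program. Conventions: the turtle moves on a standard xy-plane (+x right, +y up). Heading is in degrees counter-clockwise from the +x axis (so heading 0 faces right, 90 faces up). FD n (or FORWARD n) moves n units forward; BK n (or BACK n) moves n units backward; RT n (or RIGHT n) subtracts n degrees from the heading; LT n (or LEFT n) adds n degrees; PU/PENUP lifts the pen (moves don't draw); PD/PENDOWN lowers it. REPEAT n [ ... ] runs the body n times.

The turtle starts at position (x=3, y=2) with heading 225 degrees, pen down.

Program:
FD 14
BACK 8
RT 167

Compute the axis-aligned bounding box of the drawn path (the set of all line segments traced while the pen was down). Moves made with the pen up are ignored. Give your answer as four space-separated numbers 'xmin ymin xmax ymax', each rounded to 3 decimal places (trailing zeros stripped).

Executing turtle program step by step:
Start: pos=(3,2), heading=225, pen down
FD 14: (3,2) -> (-6.899,-7.899) [heading=225, draw]
BK 8: (-6.899,-7.899) -> (-1.243,-2.243) [heading=225, draw]
RT 167: heading 225 -> 58
Final: pos=(-1.243,-2.243), heading=58, 2 segment(s) drawn

Segment endpoints: x in {-6.899, -1.243, 3}, y in {-7.899, -2.243, 2}
xmin=-6.899, ymin=-7.899, xmax=3, ymax=2

Answer: -6.899 -7.899 3 2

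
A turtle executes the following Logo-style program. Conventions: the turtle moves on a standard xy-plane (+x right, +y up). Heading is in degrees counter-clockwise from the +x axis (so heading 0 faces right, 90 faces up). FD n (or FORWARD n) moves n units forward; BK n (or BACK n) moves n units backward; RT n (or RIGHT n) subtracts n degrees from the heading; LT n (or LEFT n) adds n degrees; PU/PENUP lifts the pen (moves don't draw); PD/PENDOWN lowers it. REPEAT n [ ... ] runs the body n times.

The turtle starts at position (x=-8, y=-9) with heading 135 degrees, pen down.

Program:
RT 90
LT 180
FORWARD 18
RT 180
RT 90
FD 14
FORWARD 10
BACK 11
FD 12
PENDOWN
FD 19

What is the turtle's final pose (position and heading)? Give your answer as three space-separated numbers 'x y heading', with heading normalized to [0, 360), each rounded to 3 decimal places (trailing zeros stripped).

Executing turtle program step by step:
Start: pos=(-8,-9), heading=135, pen down
RT 90: heading 135 -> 45
LT 180: heading 45 -> 225
FD 18: (-8,-9) -> (-20.728,-21.728) [heading=225, draw]
RT 180: heading 225 -> 45
RT 90: heading 45 -> 315
FD 14: (-20.728,-21.728) -> (-10.828,-31.627) [heading=315, draw]
FD 10: (-10.828,-31.627) -> (-3.757,-38.698) [heading=315, draw]
BK 11: (-3.757,-38.698) -> (-11.536,-30.92) [heading=315, draw]
FD 12: (-11.536,-30.92) -> (-3.05,-39.406) [heading=315, draw]
PD: pen down
FD 19: (-3.05,-39.406) -> (10.385,-52.841) [heading=315, draw]
Final: pos=(10.385,-52.841), heading=315, 6 segment(s) drawn

Answer: 10.385 -52.841 315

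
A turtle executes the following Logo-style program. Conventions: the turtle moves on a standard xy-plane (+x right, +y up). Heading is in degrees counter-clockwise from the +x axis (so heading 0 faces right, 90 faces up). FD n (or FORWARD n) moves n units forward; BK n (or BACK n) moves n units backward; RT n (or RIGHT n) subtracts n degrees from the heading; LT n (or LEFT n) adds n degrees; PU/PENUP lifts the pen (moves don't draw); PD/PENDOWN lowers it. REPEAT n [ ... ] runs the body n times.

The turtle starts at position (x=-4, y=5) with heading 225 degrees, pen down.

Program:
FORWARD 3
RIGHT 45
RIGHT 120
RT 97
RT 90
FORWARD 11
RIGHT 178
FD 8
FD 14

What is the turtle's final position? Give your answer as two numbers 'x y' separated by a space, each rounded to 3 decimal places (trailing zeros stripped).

Executing turtle program step by step:
Start: pos=(-4,5), heading=225, pen down
FD 3: (-4,5) -> (-6.121,2.879) [heading=225, draw]
RT 45: heading 225 -> 180
RT 120: heading 180 -> 60
RT 97: heading 60 -> 323
RT 90: heading 323 -> 233
FD 11: (-6.121,2.879) -> (-12.741,-5.906) [heading=233, draw]
RT 178: heading 233 -> 55
FD 8: (-12.741,-5.906) -> (-8.153,0.647) [heading=55, draw]
FD 14: (-8.153,0.647) -> (-0.123,12.115) [heading=55, draw]
Final: pos=(-0.123,12.115), heading=55, 4 segment(s) drawn

Answer: -0.123 12.115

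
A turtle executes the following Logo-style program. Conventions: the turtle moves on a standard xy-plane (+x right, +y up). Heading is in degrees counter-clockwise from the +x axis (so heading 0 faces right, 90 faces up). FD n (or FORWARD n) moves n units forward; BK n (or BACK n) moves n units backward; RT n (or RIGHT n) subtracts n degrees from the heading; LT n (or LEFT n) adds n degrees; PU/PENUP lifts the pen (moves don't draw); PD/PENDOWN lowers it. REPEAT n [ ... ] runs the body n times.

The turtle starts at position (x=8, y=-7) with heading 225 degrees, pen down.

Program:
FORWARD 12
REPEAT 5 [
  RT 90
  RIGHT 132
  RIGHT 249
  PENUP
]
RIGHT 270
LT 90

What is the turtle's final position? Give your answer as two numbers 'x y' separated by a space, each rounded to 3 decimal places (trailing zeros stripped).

Executing turtle program step by step:
Start: pos=(8,-7), heading=225, pen down
FD 12: (8,-7) -> (-0.485,-15.485) [heading=225, draw]
REPEAT 5 [
  -- iteration 1/5 --
  RT 90: heading 225 -> 135
  RT 132: heading 135 -> 3
  RT 249: heading 3 -> 114
  PU: pen up
  -- iteration 2/5 --
  RT 90: heading 114 -> 24
  RT 132: heading 24 -> 252
  RT 249: heading 252 -> 3
  PU: pen up
  -- iteration 3/5 --
  RT 90: heading 3 -> 273
  RT 132: heading 273 -> 141
  RT 249: heading 141 -> 252
  PU: pen up
  -- iteration 4/5 --
  RT 90: heading 252 -> 162
  RT 132: heading 162 -> 30
  RT 249: heading 30 -> 141
  PU: pen up
  -- iteration 5/5 --
  RT 90: heading 141 -> 51
  RT 132: heading 51 -> 279
  RT 249: heading 279 -> 30
  PU: pen up
]
RT 270: heading 30 -> 120
LT 90: heading 120 -> 210
Final: pos=(-0.485,-15.485), heading=210, 1 segment(s) drawn

Answer: -0.485 -15.485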